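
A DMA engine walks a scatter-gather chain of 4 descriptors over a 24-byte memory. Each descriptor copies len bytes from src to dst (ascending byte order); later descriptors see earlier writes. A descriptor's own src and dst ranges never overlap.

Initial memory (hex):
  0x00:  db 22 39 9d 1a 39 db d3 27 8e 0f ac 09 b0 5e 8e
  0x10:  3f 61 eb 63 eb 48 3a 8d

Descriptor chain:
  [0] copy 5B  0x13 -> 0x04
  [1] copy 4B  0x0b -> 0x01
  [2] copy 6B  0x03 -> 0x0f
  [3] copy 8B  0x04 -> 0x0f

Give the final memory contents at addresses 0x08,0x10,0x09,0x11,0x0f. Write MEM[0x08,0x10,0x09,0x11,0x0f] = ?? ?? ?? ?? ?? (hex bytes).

MEM[0x08,0x10,0x09,0x11,0x0f] = 8d eb 8e 48 5e

  after D0: wrote 5B at 0x04 = 63eb483a8d
  after D1: wrote 4B at 0x01 = ac09b05e
  after D2: wrote 6B at 0x0f = b05eeb483a8d
  after D3: wrote 8B at 0x0f = 5eeb483a8d8e0fac
query mem[0x08]=0x8d, mem[0x10]=0xeb, mem[0x09]=0x8e, mem[0x11]=0x48, mem[0x0f]=0x5e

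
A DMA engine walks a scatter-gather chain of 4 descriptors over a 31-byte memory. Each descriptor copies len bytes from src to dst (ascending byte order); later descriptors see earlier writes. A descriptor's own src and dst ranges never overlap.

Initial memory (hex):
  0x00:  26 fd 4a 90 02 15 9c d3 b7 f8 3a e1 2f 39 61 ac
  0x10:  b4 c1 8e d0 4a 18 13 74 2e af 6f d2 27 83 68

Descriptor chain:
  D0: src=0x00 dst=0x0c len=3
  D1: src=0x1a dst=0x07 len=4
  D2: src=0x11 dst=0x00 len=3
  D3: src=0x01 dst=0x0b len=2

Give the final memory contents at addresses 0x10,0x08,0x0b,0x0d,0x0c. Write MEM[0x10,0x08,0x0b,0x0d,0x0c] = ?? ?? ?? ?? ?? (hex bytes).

[0] 0x00->0x0c len=3 : 26 fd 4a
[1] 0x1a->0x07 len=4 : 6f d2 27 83
[2] 0x11->0x00 len=3 : c1 8e d0
[3] 0x01->0x0b len=2 : 8e d0
query mem[0x10]=0xb4, mem[0x08]=0xd2, mem[0x0b]=0x8e, mem[0x0d]=0xfd, mem[0x0c]=0xd0

MEM[0x10,0x08,0x0b,0x0d,0x0c] = b4 d2 8e fd d0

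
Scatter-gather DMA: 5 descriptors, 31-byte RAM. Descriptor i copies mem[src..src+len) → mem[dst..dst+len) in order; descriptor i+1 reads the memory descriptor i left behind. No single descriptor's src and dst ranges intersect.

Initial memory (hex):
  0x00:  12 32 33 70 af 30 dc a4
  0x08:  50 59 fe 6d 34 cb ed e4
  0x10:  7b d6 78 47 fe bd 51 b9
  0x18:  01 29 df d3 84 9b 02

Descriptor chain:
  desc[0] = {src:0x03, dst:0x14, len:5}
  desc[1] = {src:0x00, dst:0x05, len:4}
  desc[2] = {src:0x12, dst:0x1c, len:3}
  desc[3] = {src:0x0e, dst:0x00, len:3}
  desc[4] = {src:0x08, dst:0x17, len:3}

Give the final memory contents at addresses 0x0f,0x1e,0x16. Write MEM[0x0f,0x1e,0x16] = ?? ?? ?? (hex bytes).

[0] 0x03->0x14 len=5 : 70 af 30 dc a4
[1] 0x00->0x05 len=4 : 12 32 33 70
[2] 0x12->0x1c len=3 : 78 47 70
[3] 0x0e->0x00 len=3 : ed e4 7b
[4] 0x08->0x17 len=3 : 70 59 fe
query mem[0x0f]=0xe4, mem[0x1e]=0x70, mem[0x16]=0x30

MEM[0x0f,0x1e,0x16] = e4 70 30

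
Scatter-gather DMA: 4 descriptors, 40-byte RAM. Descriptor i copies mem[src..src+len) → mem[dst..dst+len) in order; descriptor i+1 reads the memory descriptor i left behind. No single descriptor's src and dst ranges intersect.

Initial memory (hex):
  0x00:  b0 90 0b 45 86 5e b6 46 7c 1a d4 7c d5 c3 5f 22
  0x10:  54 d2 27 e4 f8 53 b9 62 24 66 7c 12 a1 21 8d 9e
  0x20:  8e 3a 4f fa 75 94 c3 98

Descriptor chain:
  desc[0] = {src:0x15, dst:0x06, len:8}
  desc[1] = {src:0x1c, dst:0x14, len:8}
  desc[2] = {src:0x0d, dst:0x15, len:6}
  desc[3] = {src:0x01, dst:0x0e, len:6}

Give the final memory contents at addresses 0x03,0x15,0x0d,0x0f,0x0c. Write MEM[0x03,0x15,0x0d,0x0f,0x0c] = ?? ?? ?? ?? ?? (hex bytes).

#0 dst[0x06+8] := {0x53,0xb9,0x62,0x24,0x66,0x7c,0x12,0xa1}
#1 dst[0x14+8] := {0xa1,0x21,0x8d,0x9e,0x8e,0x3a,0x4f,0xfa}
#2 dst[0x15+6] := {0xa1,0x5f,0x22,0x54,0xd2,0x27}
#3 dst[0x0e+6] := {0x90,0x0b,0x45,0x86,0x5e,0x53}
query mem[0x03]=0x45, mem[0x15]=0xa1, mem[0x0d]=0xa1, mem[0x0f]=0x0b, mem[0x0c]=0x12

MEM[0x03,0x15,0x0d,0x0f,0x0c] = 45 a1 a1 0b 12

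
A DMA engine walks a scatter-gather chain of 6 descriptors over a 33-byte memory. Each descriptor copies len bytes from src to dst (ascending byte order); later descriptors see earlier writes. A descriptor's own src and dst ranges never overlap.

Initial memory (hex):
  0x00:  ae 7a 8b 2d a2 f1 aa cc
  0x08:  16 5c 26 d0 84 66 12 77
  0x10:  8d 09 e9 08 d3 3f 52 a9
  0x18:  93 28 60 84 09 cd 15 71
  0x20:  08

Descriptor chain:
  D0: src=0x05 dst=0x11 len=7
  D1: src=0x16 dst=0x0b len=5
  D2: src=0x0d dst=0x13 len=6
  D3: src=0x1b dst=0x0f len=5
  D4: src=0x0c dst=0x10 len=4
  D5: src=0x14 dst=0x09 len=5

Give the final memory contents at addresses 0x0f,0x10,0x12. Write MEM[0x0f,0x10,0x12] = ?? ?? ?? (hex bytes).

  after D0: wrote 7B at 0x11 = f1aacc165c26d0
  after D1: wrote 5B at 0x0b = 26d0932860
  after D2: wrote 6B at 0x13 = 9328608df1aa
  after D3: wrote 5B at 0x0f = 8409cd1571
  after D4: wrote 4B at 0x10 = d0932884
  after D5: wrote 5B at 0x09 = 28608df1aa
query mem[0x0f]=0x84, mem[0x10]=0xd0, mem[0x12]=0x28

MEM[0x0f,0x10,0x12] = 84 d0 28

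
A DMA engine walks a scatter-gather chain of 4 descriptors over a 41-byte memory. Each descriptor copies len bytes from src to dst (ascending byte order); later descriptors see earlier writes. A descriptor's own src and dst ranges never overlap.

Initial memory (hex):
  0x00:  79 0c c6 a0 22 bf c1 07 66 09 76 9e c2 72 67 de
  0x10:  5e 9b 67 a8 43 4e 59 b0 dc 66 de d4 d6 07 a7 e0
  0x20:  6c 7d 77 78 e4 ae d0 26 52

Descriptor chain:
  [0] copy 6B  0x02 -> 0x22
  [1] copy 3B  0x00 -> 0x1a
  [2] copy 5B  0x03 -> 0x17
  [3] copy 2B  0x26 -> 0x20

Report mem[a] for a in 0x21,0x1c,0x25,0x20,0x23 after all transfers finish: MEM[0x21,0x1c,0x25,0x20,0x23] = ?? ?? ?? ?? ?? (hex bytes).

MEM[0x21,0x1c,0x25,0x20,0x23] = 07 c6 bf c1 a0

[0] 0x02->0x22 len=6 : c6 a0 22 bf c1 07
[1] 0x00->0x1a len=3 : 79 0c c6
[2] 0x03->0x17 len=5 : a0 22 bf c1 07
[3] 0x26->0x20 len=2 : c1 07
query mem[0x21]=0x07, mem[0x1c]=0xc6, mem[0x25]=0xbf, mem[0x20]=0xc1, mem[0x23]=0xa0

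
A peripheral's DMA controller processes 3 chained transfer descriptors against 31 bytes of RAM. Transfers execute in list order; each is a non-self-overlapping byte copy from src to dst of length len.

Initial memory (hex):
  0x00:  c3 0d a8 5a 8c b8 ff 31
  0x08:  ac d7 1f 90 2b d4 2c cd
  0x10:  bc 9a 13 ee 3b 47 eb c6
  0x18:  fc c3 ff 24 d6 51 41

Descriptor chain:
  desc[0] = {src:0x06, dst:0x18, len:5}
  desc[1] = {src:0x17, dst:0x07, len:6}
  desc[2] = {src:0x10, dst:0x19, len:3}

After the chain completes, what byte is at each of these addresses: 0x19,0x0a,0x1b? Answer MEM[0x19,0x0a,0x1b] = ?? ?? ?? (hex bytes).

MEM[0x19,0x0a,0x1b] = bc ac 13

[0] 0x06->0x18 len=5 : ff 31 ac d7 1f
[1] 0x17->0x07 len=6 : c6 ff 31 ac d7 1f
[2] 0x10->0x19 len=3 : bc 9a 13
query mem[0x19]=0xbc, mem[0x0a]=0xac, mem[0x1b]=0x13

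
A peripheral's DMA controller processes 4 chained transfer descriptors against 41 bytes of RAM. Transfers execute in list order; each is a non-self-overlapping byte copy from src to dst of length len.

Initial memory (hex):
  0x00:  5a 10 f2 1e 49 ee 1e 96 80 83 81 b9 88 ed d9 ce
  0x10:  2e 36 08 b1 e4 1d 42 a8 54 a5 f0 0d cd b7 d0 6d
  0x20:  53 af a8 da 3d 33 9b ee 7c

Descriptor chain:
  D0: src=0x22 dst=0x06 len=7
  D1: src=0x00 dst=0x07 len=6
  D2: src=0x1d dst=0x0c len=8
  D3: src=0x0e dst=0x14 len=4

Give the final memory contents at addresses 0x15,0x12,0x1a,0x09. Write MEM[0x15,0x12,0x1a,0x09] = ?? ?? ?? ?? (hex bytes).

#0 dst[0x06+7] := {0xa8,0xda,0x3d,0x33,0x9b,0xee,0x7c}
#1 dst[0x07+6] := {0x5a,0x10,0xf2,0x1e,0x49,0xee}
#2 dst[0x0c+8] := {0xb7,0xd0,0x6d,0x53,0xaf,0xa8,0xda,0x3d}
#3 dst[0x14+4] := {0x6d,0x53,0xaf,0xa8}
query mem[0x15]=0x53, mem[0x12]=0xda, mem[0x1a]=0xf0, mem[0x09]=0xf2

MEM[0x15,0x12,0x1a,0x09] = 53 da f0 f2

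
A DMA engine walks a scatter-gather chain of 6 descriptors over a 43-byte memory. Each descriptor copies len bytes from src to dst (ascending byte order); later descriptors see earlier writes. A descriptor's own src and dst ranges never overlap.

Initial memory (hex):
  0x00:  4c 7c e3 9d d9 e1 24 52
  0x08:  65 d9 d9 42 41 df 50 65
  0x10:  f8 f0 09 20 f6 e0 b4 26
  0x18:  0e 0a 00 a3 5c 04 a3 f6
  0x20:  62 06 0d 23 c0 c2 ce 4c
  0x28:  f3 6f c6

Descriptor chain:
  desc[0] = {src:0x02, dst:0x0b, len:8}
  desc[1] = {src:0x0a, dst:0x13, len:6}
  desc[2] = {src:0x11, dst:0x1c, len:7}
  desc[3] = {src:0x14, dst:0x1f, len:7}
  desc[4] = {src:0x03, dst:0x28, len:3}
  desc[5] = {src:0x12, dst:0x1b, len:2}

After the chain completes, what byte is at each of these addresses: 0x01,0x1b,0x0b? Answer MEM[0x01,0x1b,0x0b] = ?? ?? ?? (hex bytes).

  after D0: wrote 8B at 0x0b = e39dd9e1245265d9
  after D1: wrote 6B at 0x13 = d9e39dd9e124
  after D2: wrote 7B at 0x1c = 65d9d9e39dd9e1
  after D3: wrote 7B at 0x1f = e39dd9e1240a00
  after D4: wrote 3B at 0x28 = 9dd9e1
  after D5: wrote 2B at 0x1b = d9d9
query mem[0x01]=0x7c, mem[0x1b]=0xd9, mem[0x0b]=0xe3

MEM[0x01,0x1b,0x0b] = 7c d9 e3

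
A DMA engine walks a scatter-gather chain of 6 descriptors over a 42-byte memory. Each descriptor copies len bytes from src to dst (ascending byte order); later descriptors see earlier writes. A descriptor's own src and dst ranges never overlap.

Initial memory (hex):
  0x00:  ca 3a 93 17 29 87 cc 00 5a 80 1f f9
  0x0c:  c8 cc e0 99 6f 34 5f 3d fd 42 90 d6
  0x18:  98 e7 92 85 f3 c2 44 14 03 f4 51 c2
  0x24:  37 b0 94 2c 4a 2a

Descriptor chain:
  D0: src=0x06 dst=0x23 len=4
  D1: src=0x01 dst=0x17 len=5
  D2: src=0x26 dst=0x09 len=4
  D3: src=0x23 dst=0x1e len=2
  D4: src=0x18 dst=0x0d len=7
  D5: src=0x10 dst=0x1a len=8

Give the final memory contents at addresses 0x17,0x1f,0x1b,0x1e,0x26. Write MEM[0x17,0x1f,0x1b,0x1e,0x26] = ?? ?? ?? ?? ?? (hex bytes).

D0: mem[0x23..0x26] <- [cc 00 5a 80]
D1: mem[0x17..0x1b] <- [3a 93 17 29 87]
D2: mem[0x09..0x0c] <- [80 2c 4a 2a]
D3: mem[0x1e..0x1f] <- [cc 00]
D4: mem[0x0d..0x13] <- [93 17 29 87 f3 c2 cc]
D5: mem[0x1a..0x21] <- [87 f3 c2 cc fd 42 90 3a]
query mem[0x17]=0x3a, mem[0x1f]=0x42, mem[0x1b]=0xf3, mem[0x1e]=0xfd, mem[0x26]=0x80

MEM[0x17,0x1f,0x1b,0x1e,0x26] = 3a 42 f3 fd 80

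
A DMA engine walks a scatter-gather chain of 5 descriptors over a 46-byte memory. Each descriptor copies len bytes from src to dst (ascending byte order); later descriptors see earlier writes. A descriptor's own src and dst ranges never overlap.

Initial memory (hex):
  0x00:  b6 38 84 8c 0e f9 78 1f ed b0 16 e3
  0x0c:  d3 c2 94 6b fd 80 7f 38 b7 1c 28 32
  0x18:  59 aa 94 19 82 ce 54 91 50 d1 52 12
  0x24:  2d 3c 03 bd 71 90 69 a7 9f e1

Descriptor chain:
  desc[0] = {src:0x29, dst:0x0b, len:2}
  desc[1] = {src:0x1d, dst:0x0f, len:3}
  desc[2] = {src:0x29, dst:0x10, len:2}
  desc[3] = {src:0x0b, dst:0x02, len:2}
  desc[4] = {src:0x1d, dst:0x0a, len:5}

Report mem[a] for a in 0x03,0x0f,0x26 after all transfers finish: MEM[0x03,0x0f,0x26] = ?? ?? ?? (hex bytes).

MEM[0x03,0x0f,0x26] = 69 ce 03

[0] 0x29->0x0b len=2 : 90 69
[1] 0x1d->0x0f len=3 : ce 54 91
[2] 0x29->0x10 len=2 : 90 69
[3] 0x0b->0x02 len=2 : 90 69
[4] 0x1d->0x0a len=5 : ce 54 91 50 d1
query mem[0x03]=0x69, mem[0x0f]=0xce, mem[0x26]=0x03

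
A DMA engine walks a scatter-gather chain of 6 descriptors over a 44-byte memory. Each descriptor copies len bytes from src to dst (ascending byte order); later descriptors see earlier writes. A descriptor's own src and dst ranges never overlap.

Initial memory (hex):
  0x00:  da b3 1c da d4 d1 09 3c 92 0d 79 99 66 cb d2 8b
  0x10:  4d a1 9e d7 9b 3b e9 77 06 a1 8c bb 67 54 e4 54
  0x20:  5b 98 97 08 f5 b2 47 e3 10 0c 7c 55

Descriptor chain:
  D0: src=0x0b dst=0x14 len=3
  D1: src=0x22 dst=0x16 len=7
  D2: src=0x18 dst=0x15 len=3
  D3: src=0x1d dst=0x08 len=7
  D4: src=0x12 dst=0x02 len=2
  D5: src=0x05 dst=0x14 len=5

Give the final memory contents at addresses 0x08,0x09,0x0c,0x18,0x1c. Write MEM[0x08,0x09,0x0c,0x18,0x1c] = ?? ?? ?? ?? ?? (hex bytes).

MEM[0x08,0x09,0x0c,0x18,0x1c] = 54 e4 98 e4 10

  after D0: wrote 3B at 0x14 = 9966cb
  after D1: wrote 7B at 0x16 = 9708f5b247e310
  after D2: wrote 3B at 0x15 = f5b247
  after D3: wrote 7B at 0x08 = 54e4545b989708
  after D4: wrote 2B at 0x02 = 9ed7
  after D5: wrote 5B at 0x14 = d1093c54e4
query mem[0x08]=0x54, mem[0x09]=0xe4, mem[0x0c]=0x98, mem[0x18]=0xe4, mem[0x1c]=0x10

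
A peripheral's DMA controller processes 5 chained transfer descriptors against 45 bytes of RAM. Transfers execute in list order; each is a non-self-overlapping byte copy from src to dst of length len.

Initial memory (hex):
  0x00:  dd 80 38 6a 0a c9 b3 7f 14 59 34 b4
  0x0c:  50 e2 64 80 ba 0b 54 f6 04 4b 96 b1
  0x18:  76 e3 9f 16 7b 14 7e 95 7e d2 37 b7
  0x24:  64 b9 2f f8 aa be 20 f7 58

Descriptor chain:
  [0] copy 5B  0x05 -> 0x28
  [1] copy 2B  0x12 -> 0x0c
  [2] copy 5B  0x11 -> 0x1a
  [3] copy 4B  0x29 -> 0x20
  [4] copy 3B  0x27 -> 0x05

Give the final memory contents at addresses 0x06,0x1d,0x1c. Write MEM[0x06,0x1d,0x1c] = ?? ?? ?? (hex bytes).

#0 dst[0x28+5] := {0xc9,0xb3,0x7f,0x14,0x59}
#1 dst[0x0c+2] := {0x54,0xf6}
#2 dst[0x1a+5] := {0x0b,0x54,0xf6,0x04,0x4b}
#3 dst[0x20+4] := {0xb3,0x7f,0x14,0x59}
#4 dst[0x05+3] := {0xf8,0xc9,0xb3}
query mem[0x06]=0xc9, mem[0x1d]=0x04, mem[0x1c]=0xf6

MEM[0x06,0x1d,0x1c] = c9 04 f6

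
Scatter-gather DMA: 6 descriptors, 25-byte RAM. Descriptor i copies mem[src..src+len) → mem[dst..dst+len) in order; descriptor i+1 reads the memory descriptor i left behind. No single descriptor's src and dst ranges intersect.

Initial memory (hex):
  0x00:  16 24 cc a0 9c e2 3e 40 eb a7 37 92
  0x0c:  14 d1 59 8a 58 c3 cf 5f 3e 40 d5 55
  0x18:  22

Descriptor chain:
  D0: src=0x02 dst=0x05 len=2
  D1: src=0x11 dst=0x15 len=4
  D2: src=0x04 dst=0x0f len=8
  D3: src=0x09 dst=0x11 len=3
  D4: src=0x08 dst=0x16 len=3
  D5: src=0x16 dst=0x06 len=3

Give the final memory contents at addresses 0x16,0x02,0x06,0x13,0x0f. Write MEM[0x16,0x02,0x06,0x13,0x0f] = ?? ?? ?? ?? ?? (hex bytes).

[0] 0x02->0x05 len=2 : cc a0
[1] 0x11->0x15 len=4 : c3 cf 5f 3e
[2] 0x04->0x0f len=8 : 9c cc a0 40 eb a7 37 92
[3] 0x09->0x11 len=3 : a7 37 92
[4] 0x08->0x16 len=3 : eb a7 37
[5] 0x16->0x06 len=3 : eb a7 37
query mem[0x16]=0xeb, mem[0x02]=0xcc, mem[0x06]=0xeb, mem[0x13]=0x92, mem[0x0f]=0x9c

MEM[0x16,0x02,0x06,0x13,0x0f] = eb cc eb 92 9c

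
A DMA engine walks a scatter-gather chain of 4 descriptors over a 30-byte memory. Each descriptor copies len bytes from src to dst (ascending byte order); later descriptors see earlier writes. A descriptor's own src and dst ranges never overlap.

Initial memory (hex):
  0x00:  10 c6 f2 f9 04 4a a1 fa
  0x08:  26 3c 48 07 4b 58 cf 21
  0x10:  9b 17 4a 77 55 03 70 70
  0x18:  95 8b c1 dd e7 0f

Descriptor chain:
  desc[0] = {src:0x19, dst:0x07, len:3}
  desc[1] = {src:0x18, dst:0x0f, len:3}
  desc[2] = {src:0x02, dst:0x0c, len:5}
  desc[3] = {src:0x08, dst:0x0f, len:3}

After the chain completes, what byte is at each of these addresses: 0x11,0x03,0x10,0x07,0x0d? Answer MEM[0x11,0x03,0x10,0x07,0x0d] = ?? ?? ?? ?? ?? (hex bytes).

MEM[0x11,0x03,0x10,0x07,0x0d] = 48 f9 dd 8b f9

D0: mem[0x07..0x09] <- [8b c1 dd]
D1: mem[0x0f..0x11] <- [95 8b c1]
D2: mem[0x0c..0x10] <- [f2 f9 04 4a a1]
D3: mem[0x0f..0x11] <- [c1 dd 48]
query mem[0x11]=0x48, mem[0x03]=0xf9, mem[0x10]=0xdd, mem[0x07]=0x8b, mem[0x0d]=0xf9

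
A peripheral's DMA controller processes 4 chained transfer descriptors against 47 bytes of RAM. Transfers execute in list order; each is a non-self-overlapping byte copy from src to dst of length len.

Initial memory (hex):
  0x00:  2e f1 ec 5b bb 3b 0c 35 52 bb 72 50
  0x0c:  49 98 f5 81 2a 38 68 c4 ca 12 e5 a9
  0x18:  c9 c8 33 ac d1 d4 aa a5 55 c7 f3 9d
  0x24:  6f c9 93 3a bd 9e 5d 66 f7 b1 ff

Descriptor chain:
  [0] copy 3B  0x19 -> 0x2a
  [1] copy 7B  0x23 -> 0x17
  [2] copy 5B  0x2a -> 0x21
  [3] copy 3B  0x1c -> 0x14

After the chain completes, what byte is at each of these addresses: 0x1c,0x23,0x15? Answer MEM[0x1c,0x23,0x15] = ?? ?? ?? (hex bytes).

#0 dst[0x2a+3] := {0xc8,0x33,0xac}
#1 dst[0x17+7] := {0x9d,0x6f,0xc9,0x93,0x3a,0xbd,0x9e}
#2 dst[0x21+5] := {0xc8,0x33,0xac,0xb1,0xff}
#3 dst[0x14+3] := {0xbd,0x9e,0xaa}
query mem[0x1c]=0xbd, mem[0x23]=0xac, mem[0x15]=0x9e

MEM[0x1c,0x23,0x15] = bd ac 9e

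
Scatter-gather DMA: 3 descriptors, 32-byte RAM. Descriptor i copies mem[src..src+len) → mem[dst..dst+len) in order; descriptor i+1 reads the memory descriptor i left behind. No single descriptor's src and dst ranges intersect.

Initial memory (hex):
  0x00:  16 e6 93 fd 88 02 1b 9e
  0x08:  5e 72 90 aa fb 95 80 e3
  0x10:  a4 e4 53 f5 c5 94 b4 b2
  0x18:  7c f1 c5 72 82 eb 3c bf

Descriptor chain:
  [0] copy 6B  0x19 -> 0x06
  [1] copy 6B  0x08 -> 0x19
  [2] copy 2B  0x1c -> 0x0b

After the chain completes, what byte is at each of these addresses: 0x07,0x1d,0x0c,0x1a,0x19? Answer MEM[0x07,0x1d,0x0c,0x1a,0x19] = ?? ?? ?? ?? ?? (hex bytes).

#0 dst[0x06+6] := {0xf1,0xc5,0x72,0x82,0xeb,0x3c}
#1 dst[0x19+6] := {0x72,0x82,0xeb,0x3c,0xfb,0x95}
#2 dst[0x0b+2] := {0x3c,0xfb}
query mem[0x07]=0xc5, mem[0x1d]=0xfb, mem[0x0c]=0xfb, mem[0x1a]=0x82, mem[0x19]=0x72

MEM[0x07,0x1d,0x0c,0x1a,0x19] = c5 fb fb 82 72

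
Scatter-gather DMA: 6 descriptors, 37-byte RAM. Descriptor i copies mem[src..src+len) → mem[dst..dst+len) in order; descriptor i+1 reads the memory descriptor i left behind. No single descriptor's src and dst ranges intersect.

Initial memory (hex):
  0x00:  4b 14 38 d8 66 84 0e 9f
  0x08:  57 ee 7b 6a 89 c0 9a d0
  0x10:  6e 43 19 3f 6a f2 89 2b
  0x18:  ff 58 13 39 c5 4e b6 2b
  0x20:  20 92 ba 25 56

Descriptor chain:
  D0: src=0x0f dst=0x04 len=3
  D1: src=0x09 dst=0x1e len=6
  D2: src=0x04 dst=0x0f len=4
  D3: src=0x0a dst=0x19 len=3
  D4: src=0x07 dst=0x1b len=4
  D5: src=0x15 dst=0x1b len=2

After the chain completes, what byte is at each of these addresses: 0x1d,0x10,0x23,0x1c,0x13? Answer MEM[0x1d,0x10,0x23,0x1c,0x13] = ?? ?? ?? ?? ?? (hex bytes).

[0] 0x0f->0x04 len=3 : d0 6e 43
[1] 0x09->0x1e len=6 : ee 7b 6a 89 c0 9a
[2] 0x04->0x0f len=4 : d0 6e 43 9f
[3] 0x0a->0x19 len=3 : 7b 6a 89
[4] 0x07->0x1b len=4 : 9f 57 ee 7b
[5] 0x15->0x1b len=2 : f2 89
query mem[0x1d]=0xee, mem[0x10]=0x6e, mem[0x23]=0x9a, mem[0x1c]=0x89, mem[0x13]=0x3f

MEM[0x1d,0x10,0x23,0x1c,0x13] = ee 6e 9a 89 3f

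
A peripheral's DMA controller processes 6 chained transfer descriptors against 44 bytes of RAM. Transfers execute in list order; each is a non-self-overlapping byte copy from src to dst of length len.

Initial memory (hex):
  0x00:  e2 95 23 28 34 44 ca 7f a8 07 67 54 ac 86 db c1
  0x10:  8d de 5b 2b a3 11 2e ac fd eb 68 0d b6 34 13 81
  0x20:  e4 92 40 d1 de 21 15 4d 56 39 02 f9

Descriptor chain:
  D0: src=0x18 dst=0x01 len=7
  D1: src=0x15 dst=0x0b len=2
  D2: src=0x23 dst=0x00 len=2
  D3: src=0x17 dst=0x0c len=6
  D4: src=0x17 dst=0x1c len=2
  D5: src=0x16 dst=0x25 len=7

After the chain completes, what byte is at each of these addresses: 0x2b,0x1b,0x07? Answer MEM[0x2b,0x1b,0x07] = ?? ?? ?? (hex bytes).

  after D0: wrote 7B at 0x01 = fdeb680db63413
  after D1: wrote 2B at 0x0b = 112e
  after D2: wrote 2B at 0x00 = d1de
  after D3: wrote 6B at 0x0c = acfdeb680db6
  after D4: wrote 2B at 0x1c = acfd
  after D5: wrote 7B at 0x25 = 2eacfdeb680dac
query mem[0x2b]=0xac, mem[0x1b]=0x0d, mem[0x07]=0x13

MEM[0x2b,0x1b,0x07] = ac 0d 13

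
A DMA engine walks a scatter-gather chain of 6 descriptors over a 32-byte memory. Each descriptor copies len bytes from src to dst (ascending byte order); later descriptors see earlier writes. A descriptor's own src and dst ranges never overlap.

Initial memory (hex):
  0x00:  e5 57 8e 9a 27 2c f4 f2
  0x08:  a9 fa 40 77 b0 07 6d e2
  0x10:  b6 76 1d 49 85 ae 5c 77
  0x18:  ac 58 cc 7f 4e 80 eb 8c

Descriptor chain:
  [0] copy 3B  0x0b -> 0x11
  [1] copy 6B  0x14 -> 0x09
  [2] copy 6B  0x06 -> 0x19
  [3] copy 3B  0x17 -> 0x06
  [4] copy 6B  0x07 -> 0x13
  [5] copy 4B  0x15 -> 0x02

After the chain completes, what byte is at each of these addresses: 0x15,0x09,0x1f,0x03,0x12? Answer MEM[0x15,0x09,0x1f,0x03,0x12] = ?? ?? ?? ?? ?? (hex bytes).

#0 dst[0x11+3] := {0x77,0xb0,0x07}
#1 dst[0x09+6] := {0x85,0xae,0x5c,0x77,0xac,0x58}
#2 dst[0x19+6] := {0xf4,0xf2,0xa9,0x85,0xae,0x5c}
#3 dst[0x06+3] := {0x77,0xac,0xf4}
#4 dst[0x13+6] := {0xac,0xf4,0x85,0xae,0x5c,0x77}
#5 dst[0x02+4] := {0x85,0xae,0x5c,0x77}
query mem[0x15]=0x85, mem[0x09]=0x85, mem[0x1f]=0x8c, mem[0x03]=0xae, mem[0x12]=0xb0

MEM[0x15,0x09,0x1f,0x03,0x12] = 85 85 8c ae b0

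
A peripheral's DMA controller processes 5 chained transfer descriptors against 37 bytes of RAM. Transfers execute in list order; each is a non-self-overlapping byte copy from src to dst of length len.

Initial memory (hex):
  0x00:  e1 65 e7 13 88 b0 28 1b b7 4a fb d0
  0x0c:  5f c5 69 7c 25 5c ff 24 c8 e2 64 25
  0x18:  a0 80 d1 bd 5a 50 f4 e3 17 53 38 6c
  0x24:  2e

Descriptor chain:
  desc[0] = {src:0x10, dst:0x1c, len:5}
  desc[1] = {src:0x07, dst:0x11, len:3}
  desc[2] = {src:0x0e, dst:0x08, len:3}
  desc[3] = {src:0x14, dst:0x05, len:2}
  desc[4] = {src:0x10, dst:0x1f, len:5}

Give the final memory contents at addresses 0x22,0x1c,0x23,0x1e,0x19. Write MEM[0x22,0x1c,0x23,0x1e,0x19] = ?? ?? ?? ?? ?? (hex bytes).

MEM[0x22,0x1c,0x23,0x1e,0x19] = 4a 25 c8 ff 80

  after D0: wrote 5B at 0x1c = 255cff24c8
  after D1: wrote 3B at 0x11 = 1bb74a
  after D2: wrote 3B at 0x08 = 697c25
  after D3: wrote 2B at 0x05 = c8e2
  after D4: wrote 5B at 0x1f = 251bb74ac8
query mem[0x22]=0x4a, mem[0x1c]=0x25, mem[0x23]=0xc8, mem[0x1e]=0xff, mem[0x19]=0x80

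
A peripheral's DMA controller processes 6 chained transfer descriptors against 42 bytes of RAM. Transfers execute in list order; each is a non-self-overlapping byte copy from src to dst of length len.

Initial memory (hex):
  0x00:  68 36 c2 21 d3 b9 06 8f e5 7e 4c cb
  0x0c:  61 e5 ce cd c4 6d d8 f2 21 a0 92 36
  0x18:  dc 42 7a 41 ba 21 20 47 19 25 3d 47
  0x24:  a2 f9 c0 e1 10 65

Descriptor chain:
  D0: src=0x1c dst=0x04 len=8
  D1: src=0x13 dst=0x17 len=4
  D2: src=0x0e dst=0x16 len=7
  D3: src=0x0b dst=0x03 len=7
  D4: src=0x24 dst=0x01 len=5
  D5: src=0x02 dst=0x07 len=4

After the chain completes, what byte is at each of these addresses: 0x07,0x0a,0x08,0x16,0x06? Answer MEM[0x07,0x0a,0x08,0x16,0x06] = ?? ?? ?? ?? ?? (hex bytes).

#0 dst[0x04+8] := {0xba,0x21,0x20,0x47,0x19,0x25,0x3d,0x47}
#1 dst[0x17+4] := {0xf2,0x21,0xa0,0x92}
#2 dst[0x16+7] := {0xce,0xcd,0xc4,0x6d,0xd8,0xf2,0x21}
#3 dst[0x03+7] := {0x47,0x61,0xe5,0xce,0xcd,0xc4,0x6d}
#4 dst[0x01+5] := {0xa2,0xf9,0xc0,0xe1,0x10}
#5 dst[0x07+4] := {0xf9,0xc0,0xe1,0x10}
query mem[0x07]=0xf9, mem[0x0a]=0x10, mem[0x08]=0xc0, mem[0x16]=0xce, mem[0x06]=0xce

MEM[0x07,0x0a,0x08,0x16,0x06] = f9 10 c0 ce ce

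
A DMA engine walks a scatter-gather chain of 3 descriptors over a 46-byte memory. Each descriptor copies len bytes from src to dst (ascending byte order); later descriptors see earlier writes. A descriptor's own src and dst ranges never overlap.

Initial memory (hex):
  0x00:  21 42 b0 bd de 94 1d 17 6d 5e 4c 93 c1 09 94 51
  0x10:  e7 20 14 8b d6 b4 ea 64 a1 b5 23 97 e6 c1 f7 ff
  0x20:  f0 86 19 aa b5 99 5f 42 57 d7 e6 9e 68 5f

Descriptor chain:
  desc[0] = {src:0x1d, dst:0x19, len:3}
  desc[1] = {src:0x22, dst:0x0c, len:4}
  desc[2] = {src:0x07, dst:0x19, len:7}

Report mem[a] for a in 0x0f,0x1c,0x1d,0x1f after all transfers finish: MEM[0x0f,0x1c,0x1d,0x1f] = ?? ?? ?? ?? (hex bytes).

#0 dst[0x19+3] := {0xc1,0xf7,0xff}
#1 dst[0x0c+4] := {0x19,0xaa,0xb5,0x99}
#2 dst[0x19+7] := {0x17,0x6d,0x5e,0x4c,0x93,0x19,0xaa}
query mem[0x0f]=0x99, mem[0x1c]=0x4c, mem[0x1d]=0x93, mem[0x1f]=0xaa

MEM[0x0f,0x1c,0x1d,0x1f] = 99 4c 93 aa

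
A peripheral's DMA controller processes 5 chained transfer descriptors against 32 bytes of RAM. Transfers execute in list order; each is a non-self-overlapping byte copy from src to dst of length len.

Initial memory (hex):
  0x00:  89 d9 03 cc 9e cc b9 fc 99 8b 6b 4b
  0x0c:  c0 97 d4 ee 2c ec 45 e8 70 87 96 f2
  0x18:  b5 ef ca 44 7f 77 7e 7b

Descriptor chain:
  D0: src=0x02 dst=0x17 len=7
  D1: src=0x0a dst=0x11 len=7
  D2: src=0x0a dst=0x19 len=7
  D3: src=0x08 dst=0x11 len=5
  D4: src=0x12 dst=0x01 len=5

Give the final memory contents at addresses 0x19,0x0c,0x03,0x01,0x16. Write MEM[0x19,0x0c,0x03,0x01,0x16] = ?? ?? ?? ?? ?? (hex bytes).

MEM[0x19,0x0c,0x03,0x01,0x16] = 6b c0 4b 8b ee

  after D0: wrote 7B at 0x17 = 03cc9eccb9fc99
  after D1: wrote 7B at 0x11 = 6b4bc097d4ee2c
  after D2: wrote 7B at 0x19 = 6b4bc097d4ee2c
  after D3: wrote 5B at 0x11 = 998b6b4bc0
  after D4: wrote 5B at 0x01 = 8b6b4bc0ee
query mem[0x19]=0x6b, mem[0x0c]=0xc0, mem[0x03]=0x4b, mem[0x01]=0x8b, mem[0x16]=0xee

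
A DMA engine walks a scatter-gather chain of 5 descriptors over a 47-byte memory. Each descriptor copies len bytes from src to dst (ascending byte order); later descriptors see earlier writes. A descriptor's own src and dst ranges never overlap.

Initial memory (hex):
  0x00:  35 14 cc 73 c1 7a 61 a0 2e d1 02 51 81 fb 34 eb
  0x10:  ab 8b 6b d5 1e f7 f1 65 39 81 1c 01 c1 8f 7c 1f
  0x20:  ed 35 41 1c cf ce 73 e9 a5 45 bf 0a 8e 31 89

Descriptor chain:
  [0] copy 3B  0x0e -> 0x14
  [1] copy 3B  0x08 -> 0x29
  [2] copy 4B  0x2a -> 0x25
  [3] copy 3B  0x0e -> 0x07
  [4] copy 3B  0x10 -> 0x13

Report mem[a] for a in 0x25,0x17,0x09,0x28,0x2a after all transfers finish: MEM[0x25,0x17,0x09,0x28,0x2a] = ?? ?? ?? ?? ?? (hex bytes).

MEM[0x25,0x17,0x09,0x28,0x2a] = d1 65 ab 31 d1

  after D0: wrote 3B at 0x14 = 34ebab
  after D1: wrote 3B at 0x29 = 2ed102
  after D2: wrote 4B at 0x25 = d1028e31
  after D3: wrote 3B at 0x07 = 34ebab
  after D4: wrote 3B at 0x13 = ab8b6b
query mem[0x25]=0xd1, mem[0x17]=0x65, mem[0x09]=0xab, mem[0x28]=0x31, mem[0x2a]=0xd1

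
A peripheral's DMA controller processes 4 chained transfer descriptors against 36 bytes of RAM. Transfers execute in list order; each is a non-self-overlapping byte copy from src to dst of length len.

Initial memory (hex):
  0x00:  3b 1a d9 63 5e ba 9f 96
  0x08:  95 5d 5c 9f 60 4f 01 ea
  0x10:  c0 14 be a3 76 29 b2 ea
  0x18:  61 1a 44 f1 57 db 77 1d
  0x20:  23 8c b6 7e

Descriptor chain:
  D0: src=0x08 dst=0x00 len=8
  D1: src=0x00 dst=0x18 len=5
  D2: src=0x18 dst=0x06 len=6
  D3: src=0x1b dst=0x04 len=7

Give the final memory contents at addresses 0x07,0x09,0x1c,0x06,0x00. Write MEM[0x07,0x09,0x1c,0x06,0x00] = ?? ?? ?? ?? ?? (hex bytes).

#0 dst[0x00+8] := {0x95,0x5d,0x5c,0x9f,0x60,0x4f,0x01,0xea}
#1 dst[0x18+5] := {0x95,0x5d,0x5c,0x9f,0x60}
#2 dst[0x06+6] := {0x95,0x5d,0x5c,0x9f,0x60,0xdb}
#3 dst[0x04+7] := {0x9f,0x60,0xdb,0x77,0x1d,0x23,0x8c}
query mem[0x07]=0x77, mem[0x09]=0x23, mem[0x1c]=0x60, mem[0x06]=0xdb, mem[0x00]=0x95

MEM[0x07,0x09,0x1c,0x06,0x00] = 77 23 60 db 95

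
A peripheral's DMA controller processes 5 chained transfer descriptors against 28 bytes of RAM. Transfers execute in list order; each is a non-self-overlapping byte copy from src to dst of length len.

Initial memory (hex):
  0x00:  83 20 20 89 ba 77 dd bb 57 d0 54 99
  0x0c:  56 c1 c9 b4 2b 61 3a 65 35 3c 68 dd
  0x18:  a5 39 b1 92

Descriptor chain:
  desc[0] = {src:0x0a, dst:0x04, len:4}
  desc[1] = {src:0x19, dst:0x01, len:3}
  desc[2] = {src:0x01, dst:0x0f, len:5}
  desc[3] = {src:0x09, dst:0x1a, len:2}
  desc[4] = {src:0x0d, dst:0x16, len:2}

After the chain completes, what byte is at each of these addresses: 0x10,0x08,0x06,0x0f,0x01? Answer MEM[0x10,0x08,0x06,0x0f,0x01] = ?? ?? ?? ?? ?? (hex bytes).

MEM[0x10,0x08,0x06,0x0f,0x01] = b1 57 56 39 39

#0 dst[0x04+4] := {0x54,0x99,0x56,0xc1}
#1 dst[0x01+3] := {0x39,0xb1,0x92}
#2 dst[0x0f+5] := {0x39,0xb1,0x92,0x54,0x99}
#3 dst[0x1a+2] := {0xd0,0x54}
#4 dst[0x16+2] := {0xc1,0xc9}
query mem[0x10]=0xb1, mem[0x08]=0x57, mem[0x06]=0x56, mem[0x0f]=0x39, mem[0x01]=0x39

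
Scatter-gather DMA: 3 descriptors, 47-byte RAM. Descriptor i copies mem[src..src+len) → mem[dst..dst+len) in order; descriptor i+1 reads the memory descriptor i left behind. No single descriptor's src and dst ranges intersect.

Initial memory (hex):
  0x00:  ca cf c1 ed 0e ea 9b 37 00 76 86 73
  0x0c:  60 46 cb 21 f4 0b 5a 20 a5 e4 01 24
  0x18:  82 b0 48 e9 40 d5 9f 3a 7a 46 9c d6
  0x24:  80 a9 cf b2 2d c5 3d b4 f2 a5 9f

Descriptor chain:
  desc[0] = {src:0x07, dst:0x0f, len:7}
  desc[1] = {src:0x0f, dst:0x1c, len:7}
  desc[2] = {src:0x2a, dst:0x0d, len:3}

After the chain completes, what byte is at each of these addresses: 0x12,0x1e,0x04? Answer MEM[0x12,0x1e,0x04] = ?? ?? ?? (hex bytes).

MEM[0x12,0x1e,0x04] = 86 76 0e

D0: mem[0x0f..0x15] <- [37 00 76 86 73 60 46]
D1: mem[0x1c..0x22] <- [37 00 76 86 73 60 46]
D2: mem[0x0d..0x0f] <- [3d b4 f2]
query mem[0x12]=0x86, mem[0x1e]=0x76, mem[0x04]=0x0e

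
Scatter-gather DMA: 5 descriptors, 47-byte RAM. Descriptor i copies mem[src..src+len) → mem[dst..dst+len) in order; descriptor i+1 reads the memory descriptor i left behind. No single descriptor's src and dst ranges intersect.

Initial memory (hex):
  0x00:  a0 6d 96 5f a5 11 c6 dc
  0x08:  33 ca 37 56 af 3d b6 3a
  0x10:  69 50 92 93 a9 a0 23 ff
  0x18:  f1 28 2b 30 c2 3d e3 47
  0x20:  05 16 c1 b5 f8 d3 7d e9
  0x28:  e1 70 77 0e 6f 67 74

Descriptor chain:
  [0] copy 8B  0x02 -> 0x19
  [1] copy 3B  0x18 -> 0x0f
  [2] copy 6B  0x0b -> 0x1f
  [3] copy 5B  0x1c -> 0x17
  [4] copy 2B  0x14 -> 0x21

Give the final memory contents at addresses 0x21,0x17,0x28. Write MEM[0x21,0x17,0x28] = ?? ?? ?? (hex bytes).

MEM[0x21,0x17,0x28] = a9 11 e1

  after D0: wrote 8B at 0x19 = 965fa511c6dc33ca
  after D1: wrote 3B at 0x0f = f1965f
  after D2: wrote 6B at 0x1f = 56af3db6f196
  after D3: wrote 5B at 0x17 = 11c6dc56af
  after D4: wrote 2B at 0x21 = a9a0
query mem[0x21]=0xa9, mem[0x17]=0x11, mem[0x28]=0xe1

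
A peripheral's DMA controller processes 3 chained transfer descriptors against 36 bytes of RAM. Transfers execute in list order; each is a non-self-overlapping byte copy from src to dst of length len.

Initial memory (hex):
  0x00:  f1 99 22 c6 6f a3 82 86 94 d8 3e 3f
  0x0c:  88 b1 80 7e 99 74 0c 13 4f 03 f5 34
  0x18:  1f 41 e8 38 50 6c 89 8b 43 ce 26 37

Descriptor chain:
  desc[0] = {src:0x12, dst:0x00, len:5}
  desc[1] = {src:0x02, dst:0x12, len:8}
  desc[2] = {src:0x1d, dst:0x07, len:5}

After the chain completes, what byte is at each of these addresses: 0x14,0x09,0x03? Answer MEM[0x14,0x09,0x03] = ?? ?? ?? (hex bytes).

  after D0: wrote 5B at 0x00 = 0c134f03f5
  after D1: wrote 8B at 0x12 = 4f03f5a3828694d8
  after D2: wrote 5B at 0x07 = 6c898b43ce
query mem[0x14]=0xf5, mem[0x09]=0x8b, mem[0x03]=0x03

MEM[0x14,0x09,0x03] = f5 8b 03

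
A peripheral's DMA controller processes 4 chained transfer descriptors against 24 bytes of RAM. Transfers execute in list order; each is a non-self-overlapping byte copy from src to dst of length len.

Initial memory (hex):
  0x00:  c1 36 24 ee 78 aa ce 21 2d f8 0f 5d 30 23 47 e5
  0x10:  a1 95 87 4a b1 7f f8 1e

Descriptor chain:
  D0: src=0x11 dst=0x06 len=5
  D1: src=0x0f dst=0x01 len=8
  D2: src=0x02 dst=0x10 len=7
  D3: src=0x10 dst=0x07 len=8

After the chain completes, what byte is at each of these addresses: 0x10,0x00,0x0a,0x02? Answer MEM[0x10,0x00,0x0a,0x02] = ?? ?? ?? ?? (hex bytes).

[0] 0x11->0x06 len=5 : 95 87 4a b1 7f
[1] 0x0f->0x01 len=8 : e5 a1 95 87 4a b1 7f f8
[2] 0x02->0x10 len=7 : a1 95 87 4a b1 7f f8
[3] 0x10->0x07 len=8 : a1 95 87 4a b1 7f f8 1e
query mem[0x10]=0xa1, mem[0x00]=0xc1, mem[0x0a]=0x4a, mem[0x02]=0xa1

MEM[0x10,0x00,0x0a,0x02] = a1 c1 4a a1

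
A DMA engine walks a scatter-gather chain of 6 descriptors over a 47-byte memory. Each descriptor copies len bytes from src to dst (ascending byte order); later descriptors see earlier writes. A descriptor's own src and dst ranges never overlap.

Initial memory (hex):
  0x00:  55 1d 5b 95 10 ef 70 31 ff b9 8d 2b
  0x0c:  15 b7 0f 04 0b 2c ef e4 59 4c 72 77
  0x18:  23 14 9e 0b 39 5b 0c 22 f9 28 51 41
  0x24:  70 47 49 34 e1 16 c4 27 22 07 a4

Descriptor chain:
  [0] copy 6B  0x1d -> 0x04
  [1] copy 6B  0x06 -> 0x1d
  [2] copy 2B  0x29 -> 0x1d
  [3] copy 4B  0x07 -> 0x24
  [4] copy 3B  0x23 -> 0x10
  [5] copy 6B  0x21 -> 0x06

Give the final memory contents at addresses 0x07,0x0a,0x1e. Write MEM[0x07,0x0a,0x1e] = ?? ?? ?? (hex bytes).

MEM[0x07,0x0a,0x1e] = 2b 28 c4

D0: mem[0x04..0x09] <- [5b 0c 22 f9 28 51]
D1: mem[0x1d..0x22] <- [22 f9 28 51 8d 2b]
D2: mem[0x1d..0x1e] <- [16 c4]
D3: mem[0x24..0x27] <- [f9 28 51 8d]
D4: mem[0x10..0x12] <- [41 f9 28]
D5: mem[0x06..0x0b] <- [8d 2b 41 f9 28 51]
query mem[0x07]=0x2b, mem[0x0a]=0x28, mem[0x1e]=0xc4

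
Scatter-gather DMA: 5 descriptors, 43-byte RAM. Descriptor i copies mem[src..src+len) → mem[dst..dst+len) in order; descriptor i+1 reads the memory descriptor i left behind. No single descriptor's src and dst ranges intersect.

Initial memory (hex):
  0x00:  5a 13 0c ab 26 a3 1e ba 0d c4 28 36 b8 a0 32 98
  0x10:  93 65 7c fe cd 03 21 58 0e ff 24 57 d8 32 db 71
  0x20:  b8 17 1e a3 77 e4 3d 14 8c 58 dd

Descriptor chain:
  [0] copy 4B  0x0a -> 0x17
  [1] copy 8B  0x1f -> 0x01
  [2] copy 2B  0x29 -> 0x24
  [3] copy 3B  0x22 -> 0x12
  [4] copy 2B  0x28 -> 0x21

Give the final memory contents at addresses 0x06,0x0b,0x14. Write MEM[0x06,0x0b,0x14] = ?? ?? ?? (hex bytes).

MEM[0x06,0x0b,0x14] = 77 36 58

  after D0: wrote 4B at 0x17 = 2836b8a0
  after D1: wrote 8B at 0x01 = 71b8171ea377e43d
  after D2: wrote 2B at 0x24 = 58dd
  after D3: wrote 3B at 0x12 = 1ea358
  after D4: wrote 2B at 0x21 = 8c58
query mem[0x06]=0x77, mem[0x0b]=0x36, mem[0x14]=0x58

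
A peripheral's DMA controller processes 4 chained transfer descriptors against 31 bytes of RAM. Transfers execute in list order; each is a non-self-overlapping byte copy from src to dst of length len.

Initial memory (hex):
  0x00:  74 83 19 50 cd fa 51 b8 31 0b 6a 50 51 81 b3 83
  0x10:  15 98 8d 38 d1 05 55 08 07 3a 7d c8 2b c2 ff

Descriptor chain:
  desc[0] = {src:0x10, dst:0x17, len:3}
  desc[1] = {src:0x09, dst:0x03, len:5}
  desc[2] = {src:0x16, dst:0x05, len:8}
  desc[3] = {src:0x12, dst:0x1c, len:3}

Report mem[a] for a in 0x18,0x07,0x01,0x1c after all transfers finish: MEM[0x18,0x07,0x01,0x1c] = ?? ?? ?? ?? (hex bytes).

MEM[0x18,0x07,0x01,0x1c] = 98 98 83 8d

[0] 0x10->0x17 len=3 : 15 98 8d
[1] 0x09->0x03 len=5 : 0b 6a 50 51 81
[2] 0x16->0x05 len=8 : 55 15 98 8d 7d c8 2b c2
[3] 0x12->0x1c len=3 : 8d 38 d1
query mem[0x18]=0x98, mem[0x07]=0x98, mem[0x01]=0x83, mem[0x1c]=0x8d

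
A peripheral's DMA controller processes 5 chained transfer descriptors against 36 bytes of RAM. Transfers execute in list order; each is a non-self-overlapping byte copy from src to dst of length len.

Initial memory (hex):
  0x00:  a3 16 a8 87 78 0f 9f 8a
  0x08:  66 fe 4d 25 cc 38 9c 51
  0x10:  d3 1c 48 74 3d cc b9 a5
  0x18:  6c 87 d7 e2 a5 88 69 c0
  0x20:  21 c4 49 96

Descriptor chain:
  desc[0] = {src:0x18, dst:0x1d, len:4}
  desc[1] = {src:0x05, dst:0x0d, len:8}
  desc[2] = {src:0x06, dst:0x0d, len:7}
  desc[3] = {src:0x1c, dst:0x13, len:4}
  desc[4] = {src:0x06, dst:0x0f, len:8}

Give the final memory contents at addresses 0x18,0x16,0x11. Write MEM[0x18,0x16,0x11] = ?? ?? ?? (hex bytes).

D0: mem[0x1d..0x20] <- [6c 87 d7 e2]
D1: mem[0x0d..0x14] <- [0f 9f 8a 66 fe 4d 25 cc]
D2: mem[0x0d..0x13] <- [9f 8a 66 fe 4d 25 cc]
D3: mem[0x13..0x16] <- [a5 6c 87 d7]
D4: mem[0x0f..0x16] <- [9f 8a 66 fe 4d 25 cc 9f]
query mem[0x18]=0x6c, mem[0x16]=0x9f, mem[0x11]=0x66

MEM[0x18,0x16,0x11] = 6c 9f 66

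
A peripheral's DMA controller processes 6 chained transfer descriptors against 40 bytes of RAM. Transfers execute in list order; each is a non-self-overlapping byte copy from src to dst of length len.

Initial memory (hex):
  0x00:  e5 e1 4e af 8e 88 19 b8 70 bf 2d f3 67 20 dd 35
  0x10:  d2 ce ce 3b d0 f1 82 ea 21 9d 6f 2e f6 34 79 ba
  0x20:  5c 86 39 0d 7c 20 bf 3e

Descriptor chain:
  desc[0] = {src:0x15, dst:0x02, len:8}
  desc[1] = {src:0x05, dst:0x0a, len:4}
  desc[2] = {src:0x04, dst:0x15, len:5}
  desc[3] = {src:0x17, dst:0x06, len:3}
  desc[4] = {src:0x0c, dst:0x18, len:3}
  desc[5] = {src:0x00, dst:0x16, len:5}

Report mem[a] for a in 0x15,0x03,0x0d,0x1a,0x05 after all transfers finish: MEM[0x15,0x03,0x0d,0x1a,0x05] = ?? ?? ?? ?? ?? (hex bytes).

[0] 0x15->0x02 len=8 : f1 82 ea 21 9d 6f 2e f6
[1] 0x05->0x0a len=4 : 21 9d 6f 2e
[2] 0x04->0x15 len=5 : ea 21 9d 6f 2e
[3] 0x17->0x06 len=3 : 9d 6f 2e
[4] 0x0c->0x18 len=3 : 6f 2e dd
[5] 0x00->0x16 len=5 : e5 e1 f1 82 ea
query mem[0x15]=0xea, mem[0x03]=0x82, mem[0x0d]=0x2e, mem[0x1a]=0xea, mem[0x05]=0x21

MEM[0x15,0x03,0x0d,0x1a,0x05] = ea 82 2e ea 21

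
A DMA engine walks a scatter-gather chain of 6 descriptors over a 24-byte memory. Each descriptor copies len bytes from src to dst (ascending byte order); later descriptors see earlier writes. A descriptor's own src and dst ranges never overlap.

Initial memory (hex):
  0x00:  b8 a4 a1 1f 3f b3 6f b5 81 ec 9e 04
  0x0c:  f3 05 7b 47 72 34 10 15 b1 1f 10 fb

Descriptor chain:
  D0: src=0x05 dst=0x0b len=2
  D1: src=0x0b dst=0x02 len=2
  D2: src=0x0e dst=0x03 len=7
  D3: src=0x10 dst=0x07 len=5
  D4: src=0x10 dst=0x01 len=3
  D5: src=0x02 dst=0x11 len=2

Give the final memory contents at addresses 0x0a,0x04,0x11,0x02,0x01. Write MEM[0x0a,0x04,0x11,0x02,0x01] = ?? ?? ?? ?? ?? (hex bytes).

  after D0: wrote 2B at 0x0b = b36f
  after D1: wrote 2B at 0x02 = b36f
  after D2: wrote 7B at 0x03 = 7b4772341015b1
  after D3: wrote 5B at 0x07 = 72341015b1
  after D4: wrote 3B at 0x01 = 723410
  after D5: wrote 2B at 0x11 = 3410
query mem[0x0a]=0x15, mem[0x04]=0x47, mem[0x11]=0x34, mem[0x02]=0x34, mem[0x01]=0x72

MEM[0x0a,0x04,0x11,0x02,0x01] = 15 47 34 34 72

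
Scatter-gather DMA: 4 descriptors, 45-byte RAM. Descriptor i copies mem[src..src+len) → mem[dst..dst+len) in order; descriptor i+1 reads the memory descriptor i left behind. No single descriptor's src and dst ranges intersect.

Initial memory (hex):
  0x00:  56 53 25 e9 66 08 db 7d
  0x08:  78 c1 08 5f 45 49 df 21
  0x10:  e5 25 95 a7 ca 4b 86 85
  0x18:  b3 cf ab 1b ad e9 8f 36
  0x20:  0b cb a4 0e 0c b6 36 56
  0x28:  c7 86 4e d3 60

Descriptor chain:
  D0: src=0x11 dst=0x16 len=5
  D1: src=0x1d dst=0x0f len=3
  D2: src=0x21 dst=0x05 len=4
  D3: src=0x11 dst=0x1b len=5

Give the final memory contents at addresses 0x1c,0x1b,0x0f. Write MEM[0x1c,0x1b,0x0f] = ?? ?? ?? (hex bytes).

#0 dst[0x16+5] := {0x25,0x95,0xa7,0xca,0x4b}
#1 dst[0x0f+3] := {0xe9,0x8f,0x36}
#2 dst[0x05+4] := {0xcb,0xa4,0x0e,0x0c}
#3 dst[0x1b+5] := {0x36,0x95,0xa7,0xca,0x4b}
query mem[0x1c]=0x95, mem[0x1b]=0x36, mem[0x0f]=0xe9

MEM[0x1c,0x1b,0x0f] = 95 36 e9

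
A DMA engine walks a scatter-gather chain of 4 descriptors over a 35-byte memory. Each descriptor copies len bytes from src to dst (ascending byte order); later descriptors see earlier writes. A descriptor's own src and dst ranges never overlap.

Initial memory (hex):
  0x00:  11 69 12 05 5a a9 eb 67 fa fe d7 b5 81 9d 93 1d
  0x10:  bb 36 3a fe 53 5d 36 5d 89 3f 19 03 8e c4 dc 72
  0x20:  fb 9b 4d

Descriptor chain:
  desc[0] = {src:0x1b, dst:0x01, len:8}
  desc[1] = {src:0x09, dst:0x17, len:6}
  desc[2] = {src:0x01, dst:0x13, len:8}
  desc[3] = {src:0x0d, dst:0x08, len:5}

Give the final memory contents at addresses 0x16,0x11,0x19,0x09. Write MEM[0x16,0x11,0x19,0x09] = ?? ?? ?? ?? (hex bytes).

MEM[0x16,0x11,0x19,0x09] = dc 36 9b 93

D0: mem[0x01..0x08] <- [03 8e c4 dc 72 fb 9b 4d]
D1: mem[0x17..0x1c] <- [fe d7 b5 81 9d 93]
D2: mem[0x13..0x1a] <- [03 8e c4 dc 72 fb 9b 4d]
D3: mem[0x08..0x0c] <- [9d 93 1d bb 36]
query mem[0x16]=0xdc, mem[0x11]=0x36, mem[0x19]=0x9b, mem[0x09]=0x93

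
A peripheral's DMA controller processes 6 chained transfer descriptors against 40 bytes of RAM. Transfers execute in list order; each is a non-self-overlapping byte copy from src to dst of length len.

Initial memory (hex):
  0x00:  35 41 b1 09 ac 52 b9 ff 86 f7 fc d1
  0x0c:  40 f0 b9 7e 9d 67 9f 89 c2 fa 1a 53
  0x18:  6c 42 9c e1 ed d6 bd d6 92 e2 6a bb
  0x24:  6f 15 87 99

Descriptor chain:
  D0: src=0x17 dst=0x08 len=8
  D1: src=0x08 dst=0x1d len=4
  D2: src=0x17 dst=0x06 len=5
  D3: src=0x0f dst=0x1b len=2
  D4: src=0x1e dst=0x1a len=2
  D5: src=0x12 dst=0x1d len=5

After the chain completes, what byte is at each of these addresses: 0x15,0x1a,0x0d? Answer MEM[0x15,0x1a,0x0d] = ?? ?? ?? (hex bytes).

#0 dst[0x08+8] := {0x53,0x6c,0x42,0x9c,0xe1,0xed,0xd6,0xbd}
#1 dst[0x1d+4] := {0x53,0x6c,0x42,0x9c}
#2 dst[0x06+5] := {0x53,0x6c,0x42,0x9c,0xe1}
#3 dst[0x1b+2] := {0xbd,0x9d}
#4 dst[0x1a+2] := {0x6c,0x42}
#5 dst[0x1d+5] := {0x9f,0x89,0xc2,0xfa,0x1a}
query mem[0x15]=0xfa, mem[0x1a]=0x6c, mem[0x0d]=0xed

MEM[0x15,0x1a,0x0d] = fa 6c ed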